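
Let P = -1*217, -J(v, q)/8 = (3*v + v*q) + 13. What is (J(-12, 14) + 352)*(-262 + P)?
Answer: -900520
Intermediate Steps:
J(v, q) = -104 - 24*v - 8*q*v (J(v, q) = -8*((3*v + v*q) + 13) = -8*((3*v + q*v) + 13) = -8*(13 + 3*v + q*v) = -104 - 24*v - 8*q*v)
P = -217
(J(-12, 14) + 352)*(-262 + P) = ((-104 - 24*(-12) - 8*14*(-12)) + 352)*(-262 - 217) = ((-104 + 288 + 1344) + 352)*(-479) = (1528 + 352)*(-479) = 1880*(-479) = -900520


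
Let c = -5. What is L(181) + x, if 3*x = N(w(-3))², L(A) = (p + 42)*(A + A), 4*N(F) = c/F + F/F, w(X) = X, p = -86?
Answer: -430052/27 ≈ -15928.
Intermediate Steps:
N(F) = ¼ - 5/(4*F) (N(F) = (-5/F + F/F)/4 = (-5/F + 1)/4 = (1 - 5/F)/4 = ¼ - 5/(4*F))
L(A) = -88*A (L(A) = (-86 + 42)*(A + A) = -88*A)
x = 4/27 (x = ((¼)*(-5 - 3)/(-3))²/3 = ((¼)*(-⅓)*(-8))²/3 = (⅔)²/3 = (⅓)*(4/9) = 4/27 ≈ 0.14815)
L(181) + x = -88*181 + 4/27 = -15928 + 4/27 = -430052/27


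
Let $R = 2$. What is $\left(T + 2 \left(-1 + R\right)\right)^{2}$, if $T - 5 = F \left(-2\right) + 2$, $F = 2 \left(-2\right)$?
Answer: $289$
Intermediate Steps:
$F = -4$
$T = 15$ ($T = 5 + \left(\left(-4\right) \left(-2\right) + 2\right) = 5 + \left(8 + 2\right) = 5 + 10 = 15$)
$\left(T + 2 \left(-1 + R\right)\right)^{2} = \left(15 + 2 \left(-1 + 2\right)\right)^{2} = \left(15 + 2 \cdot 1\right)^{2} = \left(15 + 2\right)^{2} = 17^{2} = 289$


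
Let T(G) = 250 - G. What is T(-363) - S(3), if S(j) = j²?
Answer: 604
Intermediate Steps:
T(-363) - S(3) = (250 - 1*(-363)) - 1*3² = (250 + 363) - 1*9 = 613 - 9 = 604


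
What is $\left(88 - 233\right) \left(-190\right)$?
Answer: $27550$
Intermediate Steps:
$\left(88 - 233\right) \left(-190\right) = \left(-145\right) \left(-190\right) = 27550$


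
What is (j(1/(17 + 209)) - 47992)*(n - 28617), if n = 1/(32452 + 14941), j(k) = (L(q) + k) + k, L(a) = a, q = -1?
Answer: 7355201337099840/5355409 ≈ 1.3734e+9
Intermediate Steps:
j(k) = -1 + 2*k (j(k) = (-1 + k) + k = -1 + 2*k)
n = 1/47393 ≈ 2.1100e-5
(j(1/(17 + 209)) - 47992)*(n - 28617) = ((-1 + 2/(17 + 209)) - 47992)*(1/47393 - 28617) = ((-1 + 2/226) - 47992)*(-1356245480/47393) = ((-1 + 2*(1/226)) - 47992)*(-1356245480/47393) = ((-1 + 1/113) - 47992)*(-1356245480/47393) = (-112/113 - 47992)*(-1356245480/47393) = -5423208/113*(-1356245480/47393) = 7355201337099840/5355409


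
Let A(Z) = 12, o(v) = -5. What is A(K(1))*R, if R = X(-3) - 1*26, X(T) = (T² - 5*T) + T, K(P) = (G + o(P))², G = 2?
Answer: -60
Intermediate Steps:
K(P) = 9 (K(P) = (2 - 5)² = (-3)² = 9)
X(T) = T² - 4*T
R = -5 (R = -3*(-4 - 3) - 1*26 = -3*(-7) - 26 = 21 - 26 = -5)
A(K(1))*R = 12*(-5) = -60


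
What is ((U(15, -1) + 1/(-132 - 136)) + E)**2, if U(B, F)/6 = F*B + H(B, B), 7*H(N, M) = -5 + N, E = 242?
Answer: 90736500625/3519376 ≈ 25782.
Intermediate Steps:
H(N, M) = -5/7 + N/7 (H(N, M) = (-5 + N)/7 = -5/7 + N/7)
U(B, F) = -30/7 + 6*B/7 + 6*B*F (U(B, F) = 6*(F*B + (-5/7 + B/7)) = 6*(B*F + (-5/7 + B/7)) = 6*(-5/7 + B/7 + B*F) = -30/7 + 6*B/7 + 6*B*F)
((U(15, -1) + 1/(-132 - 136)) + E)**2 = (((-30/7 + (6/7)*15 + 6*15*(-1)) + 1/(-132 - 136)) + 242)**2 = (((-30/7 + 90/7 - 90) + 1/(-268)) + 242)**2 = ((-570/7 - 1/268) + 242)**2 = (-152767/1876 + 242)**2 = (301225/1876)**2 = 90736500625/3519376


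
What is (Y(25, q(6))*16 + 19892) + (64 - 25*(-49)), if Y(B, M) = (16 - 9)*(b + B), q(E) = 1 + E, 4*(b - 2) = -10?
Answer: 23925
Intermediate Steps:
b = -1/2 (b = 2 + (1/4)*(-10) = 2 - 5/2 = -1/2 ≈ -0.50000)
Y(B, M) = -7/2 + 7*B (Y(B, M) = (16 - 9)*(-1/2 + B) = 7*(-1/2 + B) = -7/2 + 7*B)
(Y(25, q(6))*16 + 19892) + (64 - 25*(-49)) = ((-7/2 + 7*25)*16 + 19892) + (64 - 25*(-49)) = ((-7/2 + 175)*16 + 19892) + (64 + 1225) = ((343/2)*16 + 19892) + 1289 = (2744 + 19892) + 1289 = 22636 + 1289 = 23925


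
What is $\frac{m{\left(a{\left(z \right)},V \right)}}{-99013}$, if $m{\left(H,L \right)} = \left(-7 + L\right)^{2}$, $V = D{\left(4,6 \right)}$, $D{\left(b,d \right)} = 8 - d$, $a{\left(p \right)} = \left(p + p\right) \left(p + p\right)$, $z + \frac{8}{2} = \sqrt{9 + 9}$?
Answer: $- \frac{25}{99013} \approx -0.00025249$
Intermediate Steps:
$z = -4 + 3 \sqrt{2}$ ($z = -4 + \sqrt{9 + 9} = -4 + \sqrt{18} = -4 + 3 \sqrt{2} \approx 0.24264$)
$a{\left(p \right)} = 4 p^{2}$ ($a{\left(p \right)} = 2 p 2 p = 4 p^{2}$)
$V = 2$ ($V = 8 - 6 = 2$)
$\frac{m{\left(a{\left(z \right)},V \right)}}{-99013} = \frac{\left(-7 + 2\right)^{2}}{-99013} = \left(-5\right)^{2} \left(- \frac{1}{99013}\right) = 25 \left(- \frac{1}{99013}\right) = - \frac{25}{99013}$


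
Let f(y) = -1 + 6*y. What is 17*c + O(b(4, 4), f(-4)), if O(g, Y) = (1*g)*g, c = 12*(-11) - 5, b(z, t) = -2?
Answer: -2325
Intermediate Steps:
c = -137 (c = -132 - 5 = -137)
O(g, Y) = g² (O(g, Y) = g*g = g²)
17*c + O(b(4, 4), f(-4)) = 17*(-137) + (-2)² = -2329 + 4 = -2325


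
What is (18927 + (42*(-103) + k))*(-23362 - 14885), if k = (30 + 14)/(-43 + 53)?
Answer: -2793063669/5 ≈ -5.5861e+8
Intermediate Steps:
k = 22/5 (k = 44/10 = 44*(⅒) = 22/5 ≈ 4.4000)
(18927 + (42*(-103) + k))*(-23362 - 14885) = (18927 + (42*(-103) + 22/5))*(-23362 - 14885) = (18927 + (-4326 + 22/5))*(-38247) = (18927 - 21608/5)*(-38247) = (73027/5)*(-38247) = -2793063669/5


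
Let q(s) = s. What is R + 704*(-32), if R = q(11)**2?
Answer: -22407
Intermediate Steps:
R = 121 (R = 11**2 = 121)
R + 704*(-32) = 121 + 704*(-32) = 121 - 22528 = -22407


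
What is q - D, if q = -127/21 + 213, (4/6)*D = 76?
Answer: 1952/21 ≈ 92.952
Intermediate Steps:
D = 114 (D = (3/2)*76 = 114)
q = 4346/21 (q = -127*1/21 + 213 = -127/21 + 213 = 4346/21 ≈ 206.95)
q - D = 4346/21 - 1*114 = 4346/21 - 114 = 1952/21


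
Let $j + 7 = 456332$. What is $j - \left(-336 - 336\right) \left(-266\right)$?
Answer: $277573$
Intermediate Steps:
$j = 456325$ ($j = -7 + 456332 = 456325$)
$j - \left(-336 - 336\right) \left(-266\right) = 456325 - \left(-336 - 336\right) \left(-266\right) = 456325 - \left(-672\right) \left(-266\right) = 456325 - 178752 = 277573$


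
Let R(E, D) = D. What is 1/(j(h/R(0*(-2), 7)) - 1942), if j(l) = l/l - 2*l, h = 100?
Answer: -7/13787 ≈ -0.00050772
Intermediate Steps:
j(l) = 1 - 2*l
1/(j(h/R(0*(-2), 7)) - 1942) = 1/((1 - 200/7) - 1942) = 1/(-193/7 - 1942) = 1/(-13787/7) = -7/13787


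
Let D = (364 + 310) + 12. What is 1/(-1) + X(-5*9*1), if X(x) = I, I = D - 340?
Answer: 345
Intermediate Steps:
D = 686 (D = 674 + 12 = 686)
I = 346 (I = 686 - 340 = 346)
X(x) = 346
1/(-1) + X(-5*9*1) = 1/(-1) + 346 = -1 + 346 = 345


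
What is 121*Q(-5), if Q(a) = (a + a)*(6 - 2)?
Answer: -4840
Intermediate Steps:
Q(a) = 8*a (Q(a) = (2*a)*4 = 8*a)
121*Q(-5) = 121*(8*(-5)) = 121*(-40) = -4840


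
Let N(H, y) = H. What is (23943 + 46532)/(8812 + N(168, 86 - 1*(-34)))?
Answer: 14095/1796 ≈ 7.8480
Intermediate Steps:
(23943 + 46532)/(8812 + N(168, 86 - 1*(-34))) = (23943 + 46532)/(8812 + 168) = 70475/8980 = 70475*(1/8980) = 14095/1796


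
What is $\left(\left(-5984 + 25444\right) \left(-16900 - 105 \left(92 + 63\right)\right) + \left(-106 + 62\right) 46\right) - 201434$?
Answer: $-645788958$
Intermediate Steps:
$\left(\left(-5984 + 25444\right) \left(-16900 - 105 \left(92 + 63\right)\right) + \left(-106 + 62\right) 46\right) - 201434 = \left(19460 \left(-16900 - 16275\right) - 2024\right) - 201434 = \left(19460 \left(-33175\right) - 2024\right) - 201434 = \left(-645585500 - 2024\right) - 201434 = -645587524 - 201434 = -645788958$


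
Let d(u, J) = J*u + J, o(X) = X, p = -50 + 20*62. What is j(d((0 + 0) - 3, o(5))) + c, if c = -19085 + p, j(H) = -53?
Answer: -17948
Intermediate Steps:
p = 1190 (p = -50 + 1240 = 1190)
d(u, J) = J + J*u
c = -17895 (c = -19085 + 1190 = -17895)
j(d((0 + 0) - 3, o(5))) + c = -53 - 17895 = -17948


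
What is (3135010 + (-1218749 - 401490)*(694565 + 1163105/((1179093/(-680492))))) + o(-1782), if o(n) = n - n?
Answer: -44509262251924585/1179093 ≈ -3.7749e+10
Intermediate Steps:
o(n) = 0
(3135010 + (-1218749 - 401490)*(694565 + 1163105/((1179093/(-680492))))) + o(-1782) = (3135010 + (-1218749 - 401490)*(694565 + 1163105/((1179093/(-680492))))) + 0 = (3135010 - 1620239*(694565 + 1163105/((1179093*(-1/680492))))) + 0 = (3135010 - 1620239*(694565 + 1163105/(-1179093/680492))) + 0 = (3135010 - 1620239*(694565 + 1163105*(-680492/1179093))) + 0 = (3135010 - 1620239*(694565 - 791483647660/1179093)) + 0 = (3135010 - 1620239*27473081885/1179093) + 0 = (3135010 - 44512958720270515/1179093) + 0 = -44509262251924585/1179093 + 0 = -44509262251924585/1179093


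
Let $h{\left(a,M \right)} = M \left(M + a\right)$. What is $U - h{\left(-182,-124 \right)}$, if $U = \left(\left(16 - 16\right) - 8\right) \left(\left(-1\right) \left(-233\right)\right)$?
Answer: $-39808$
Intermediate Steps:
$U = -1864$ ($U = \left(0 - 8\right) 233 = \left(-8\right) 233 = -1864$)
$U - h{\left(-182,-124 \right)} = -1864 - - 124 \left(-124 - 182\right) = -1864 - \left(-124\right) \left(-306\right) = -1864 - 37944 = -39808$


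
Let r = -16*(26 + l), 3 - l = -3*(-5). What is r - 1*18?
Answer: -242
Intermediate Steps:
l = -12 (l = 3 - (-3)*(-5) = 3 - 1*15 = 3 - 15 = -12)
r = -224 (r = -16*(26 - 12) = -16*14 = -224)
r - 1*18 = -224 - 1*18 = -224 - 18 = -242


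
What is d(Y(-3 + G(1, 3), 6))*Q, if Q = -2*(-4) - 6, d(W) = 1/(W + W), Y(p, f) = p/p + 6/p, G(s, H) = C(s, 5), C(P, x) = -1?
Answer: -2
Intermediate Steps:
G(s, H) = -1
Y(p, f) = 1 + 6/p
d(W) = 1/(2*W)
Q = 2 (Q = 8 - 6 = 2)
d(Y(-3 + G(1, 3), 6))*Q = (1/(2*(((6 + (-3 - 1))/(-3 - 1)))))*2 = (1/(2*(((6 - 4)/(-4)))))*2 = (1/(2*((-¼*2))))*2 = (1/(2*(-½)))*2 = ((½)*(-2))*2 = -1*2 = -2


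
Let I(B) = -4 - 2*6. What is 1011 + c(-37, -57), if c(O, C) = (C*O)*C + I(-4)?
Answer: -119218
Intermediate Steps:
I(B) = -16 (I(B) = -4 - 12 = -16)
c(O, C) = -16 + O*C**2 (c(O, C) = (C*O)*C - 16 = O*C**2 - 16 = -16 + O*C**2)
1011 + c(-37, -57) = 1011 + (-16 - 37*(-57)**2) = 1011 + (-16 - 37*3249) = 1011 + (-16 - 120213) = 1011 - 120229 = -119218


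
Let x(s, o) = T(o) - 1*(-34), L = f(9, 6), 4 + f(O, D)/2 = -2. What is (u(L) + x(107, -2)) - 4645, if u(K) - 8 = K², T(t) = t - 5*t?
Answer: -4451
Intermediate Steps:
T(t) = -4*t
f(O, D) = -12 (f(O, D) = -8 + 2*(-2) = -8 - 4 = -12)
L = -12
x(s, o) = 34 - 4*o (x(s, o) = -4*o - 1*(-34) = -4*o + 34 = 34 - 4*o)
u(K) = 8 + K²
(u(L) + x(107, -2)) - 4645 = ((8 + (-12)²) + (34 - 4*(-2))) - 4645 = ((8 + 144) + (34 + 8)) - 4645 = (152 + 42) - 4645 = 194 - 4645 = -4451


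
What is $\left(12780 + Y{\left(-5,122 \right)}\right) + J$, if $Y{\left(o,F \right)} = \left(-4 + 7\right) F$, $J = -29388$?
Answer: $-16242$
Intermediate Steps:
$Y{\left(o,F \right)} = 3 F$
$\left(12780 + Y{\left(-5,122 \right)}\right) + J = \left(12780 + 3 \cdot 122\right) - 29388 = \left(12780 + 366\right) - 29388 = 13146 - 29388 = -16242$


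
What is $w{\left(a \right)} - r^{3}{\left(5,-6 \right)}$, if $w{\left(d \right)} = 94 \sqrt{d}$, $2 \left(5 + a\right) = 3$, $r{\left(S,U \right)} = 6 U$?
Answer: $46656 + 47 i \sqrt{14} \approx 46656.0 + 175.86 i$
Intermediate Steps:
$a = - \frac{7}{2}$ ($a = -5 + \frac{1}{2} \cdot 3 = -5 + \frac{3}{2} = - \frac{7}{2} \approx -3.5$)
$w{\left(a \right)} - r^{3}{\left(5,-6 \right)} = 94 \sqrt{- \frac{7}{2}} - \left(6 \left(-6\right)\right)^{3} = 94 \frac{i \sqrt{14}}{2} - \left(-36\right)^{3} = 47 i \sqrt{14} - -46656 = 47 i \sqrt{14} + 46656 = 46656 + 47 i \sqrt{14}$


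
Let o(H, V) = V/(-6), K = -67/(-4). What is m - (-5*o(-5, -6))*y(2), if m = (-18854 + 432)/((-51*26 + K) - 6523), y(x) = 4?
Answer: 700268/31329 ≈ 22.352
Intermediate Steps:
K = 67/4 (K = -67*(-¼) = 67/4 ≈ 16.750)
o(H, V) = -V/6 (o(H, V) = V*(-⅙) = -V/6)
m = 73688/31329 (m = (-18854 + 432)/((-51*26 + 67/4) - 6523) = -18422/((-1326 + 67/4) - 6523) = -18422/(-5237/4 - 6523) = -18422/(-31329/4) = -18422*(-4/31329) = 73688/31329 ≈ 2.3521)
m - (-5*o(-5, -6))*y(2) = 73688/31329 - (-(-5)*(-6)/6)*4 = 73688/31329 - (-5*1)*4 = 73688/31329 - (-5)*4 = 73688/31329 - 1*(-20) = 73688/31329 + 20 = 700268/31329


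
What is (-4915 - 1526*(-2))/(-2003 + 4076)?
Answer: -621/691 ≈ -0.89870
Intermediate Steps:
(-4915 - 1526*(-2))/(-2003 + 4076) = (-4915 + 3052)/2073 = -1863*1/2073 = -621/691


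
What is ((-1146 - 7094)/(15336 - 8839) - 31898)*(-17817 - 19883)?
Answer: 7813307884200/6497 ≈ 1.2026e+9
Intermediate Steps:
((-1146 - 7094)/(15336 - 8839) - 31898)*(-17817 - 19883) = (-8240/6497 - 31898)*(-37700) = -207249546/6497*(-37700) = 7813307884200/6497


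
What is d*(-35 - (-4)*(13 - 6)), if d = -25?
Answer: 175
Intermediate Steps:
d*(-35 - (-4)*(13 - 6)) = -25*(-35 - (-4)*(13 - 6)) = -25*(-35 - (-4)*7) = -25*(-35 - 1*(-28)) = -25*(-35 + 28) = -25*(-7) = 175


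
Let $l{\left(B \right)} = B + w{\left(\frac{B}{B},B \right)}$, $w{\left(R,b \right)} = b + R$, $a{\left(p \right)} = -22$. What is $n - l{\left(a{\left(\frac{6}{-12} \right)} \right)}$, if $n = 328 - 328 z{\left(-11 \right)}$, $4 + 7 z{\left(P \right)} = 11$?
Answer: $43$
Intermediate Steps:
$z{\left(P \right)} = 1$ ($z{\left(P \right)} = - \frac{4}{7} + \frac{1}{7} \cdot 11 = - \frac{4}{7} + \frac{11}{7} = 1$)
$w{\left(R,b \right)} = R + b$
$l{\left(B \right)} = 1 + 2 B$ ($l{\left(B \right)} = B + \left(\frac{B}{B} + B\right) = B + \left(1 + B\right) = 1 + 2 B$)
$n = 0$ ($n = 328 - 328 = 0$)
$n - l{\left(a{\left(\frac{6}{-12} \right)} \right)} = 0 - \left(1 + 2 \left(-22\right)\right) = 0 - \left(1 - 44\right) = 0 - -43 = 0 + 43 = 43$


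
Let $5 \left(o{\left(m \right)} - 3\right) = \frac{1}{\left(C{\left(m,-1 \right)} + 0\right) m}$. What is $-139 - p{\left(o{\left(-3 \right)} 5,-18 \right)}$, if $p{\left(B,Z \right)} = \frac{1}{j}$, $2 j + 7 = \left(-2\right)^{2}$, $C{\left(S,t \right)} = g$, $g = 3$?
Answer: $- \frac{415}{3} \approx -138.33$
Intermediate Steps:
$C{\left(S,t \right)} = 3$
$o{\left(m \right)} = 3 + \frac{1}{15 m}$ ($o{\left(m \right)} = 3 + \frac{\frac{1}{3 + 0} \frac{1}{m}}{5} = 3 + \frac{\frac{1}{3} \frac{1}{m}}{5} = 3 + \frac{1}{15 m}$)
$j = - \frac{3}{2}$ ($j = - \frac{7}{2} + \frac{\left(-2\right)^{2}}{2} = - \frac{7}{2} + \frac{1}{2} \cdot 4 = - \frac{7}{2} + 2 = - \frac{3}{2} \approx -1.5$)
$p{\left(B,Z \right)} = - \frac{2}{3}$ ($p{\left(B,Z \right)} = \frac{1}{- \frac{3}{2}} = - \frac{2}{3}$)
$-139 - p{\left(o{\left(-3 \right)} 5,-18 \right)} = -139 - - \frac{2}{3} = -139 + \frac{2}{3} = - \frac{415}{3}$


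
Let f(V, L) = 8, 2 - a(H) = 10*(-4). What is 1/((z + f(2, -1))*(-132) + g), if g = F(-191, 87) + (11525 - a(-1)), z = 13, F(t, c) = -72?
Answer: 1/8639 ≈ 0.00011575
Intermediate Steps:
a(H) = 42 (a(H) = 2 - 10*(-4) = 2 - 1*(-40) = 2 + 40 = 42)
g = 11411 (g = -72 + (11525 - 1*42) = -72 + (11525 - 42) = -72 + 11483 = 11411)
1/((z + f(2, -1))*(-132) + g) = 1/((13 + 8)*(-132) + 11411) = 1/(21*(-132) + 11411) = 1/(-2772 + 11411) = 1/8639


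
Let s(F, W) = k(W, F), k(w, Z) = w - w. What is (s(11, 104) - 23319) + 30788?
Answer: 7469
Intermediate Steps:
k(w, Z) = 0
s(F, W) = 0
(s(11, 104) - 23319) + 30788 = (0 - 23319) + 30788 = -23319 + 30788 = 7469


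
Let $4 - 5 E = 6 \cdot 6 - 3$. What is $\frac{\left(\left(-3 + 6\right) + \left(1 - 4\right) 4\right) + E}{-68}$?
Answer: $\frac{37}{170} \approx 0.21765$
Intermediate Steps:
$E = - \frac{29}{5}$ ($E = \frac{4}{5} - \frac{6 \cdot 6 - 3}{5} = \frac{4}{5} - \frac{36 - 3}{5} = \frac{4}{5} - \frac{33}{5} = - \frac{29}{5} \approx -5.8$)
$\frac{\left(\left(-3 + 6\right) + \left(1 - 4\right) 4\right) + E}{-68} = \frac{\left(\left(-3 + 6\right) + \left(1 - 4\right) 4\right) - \frac{29}{5}}{-68} = \left(\left(3 - 12\right) - \frac{29}{5}\right) \left(- \frac{1}{68}\right) = \left(-9 - \frac{29}{5}\right) \left(- \frac{1}{68}\right) = \left(- \frac{74}{5}\right) \left(- \frac{1}{68}\right) = \frac{37}{170}$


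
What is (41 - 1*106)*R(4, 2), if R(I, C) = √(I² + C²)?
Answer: -130*√5 ≈ -290.69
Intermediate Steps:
R(I, C) = √(C² + I²)
(41 - 1*106)*R(4, 2) = (41 - 1*106)*√(2² + 4²) = (41 - 106)*√(4 + 16) = -130*√5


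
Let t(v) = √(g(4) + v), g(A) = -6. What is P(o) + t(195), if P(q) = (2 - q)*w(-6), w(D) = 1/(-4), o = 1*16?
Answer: 7/2 + 3*√21 ≈ 17.248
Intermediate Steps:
o = 16
w(D) = -¼
P(q) = -½ + q/4 (P(q) = (2 - q)*(-¼) = -½ + q/4)
t(v) = √(-6 + v)
P(o) + t(195) = (-½ + (¼)*16) + √(-6 + 195) = (-½ + 4) + √189 = 7/2 + 3*√21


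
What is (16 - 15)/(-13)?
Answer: -1/13 ≈ -0.076923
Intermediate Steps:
(16 - 15)/(-13) = 1*(-1/13) = -1/13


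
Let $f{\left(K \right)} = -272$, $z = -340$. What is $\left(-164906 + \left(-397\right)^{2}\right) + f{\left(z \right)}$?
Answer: $-7569$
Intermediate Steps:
$\left(-164906 + \left(-397\right)^{2}\right) + f{\left(z \right)} = \left(-164906 + \left(-397\right)^{2}\right) - 272 = \left(-164906 + 157609\right) - 272 = -7297 - 272 = -7569$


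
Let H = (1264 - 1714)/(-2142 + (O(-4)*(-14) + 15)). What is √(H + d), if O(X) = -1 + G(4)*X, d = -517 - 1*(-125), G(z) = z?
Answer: I*√1397931782/1889 ≈ 19.793*I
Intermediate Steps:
d = -392 (d = -517 + 125 = -392)
O(X) = -1 + 4*X
H = 450/1889 (H = (1264 - 1714)/(-2142 + ((-1 + 4*(-4))*(-14) + 15)) = -450/(-2142 + ((-1 - 16)*(-14) + 15)) = -450/(-2142 + (-17*(-14) + 15)) = -450/(-2142 + (238 + 15)) = -450/(-2142 + 253) = -450/(-1889) = -450*(-1/1889) = 450/1889 ≈ 0.23822)
√(H + d) = √(450/1889 - 392) = √(-740038/1889) = I*√1397931782/1889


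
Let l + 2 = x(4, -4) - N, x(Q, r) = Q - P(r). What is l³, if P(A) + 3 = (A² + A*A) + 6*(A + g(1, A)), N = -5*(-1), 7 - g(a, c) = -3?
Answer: -314432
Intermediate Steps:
g(a, c) = 10 (g(a, c) = 7 - 1*(-3) = 7 + 3 = 10)
N = 5
P(A) = 57 + 2*A² + 6*A (P(A) = -3 + ((A² + A*A) + 6*(A + 10)) = -3 + ((A² + A²) + 6*(10 + A)) = -3 + (2*A² + (60 + 6*A)) = -3 + (60 + 2*A² + 6*A) = 57 + 2*A² + 6*A)
x(Q, r) = -57 + Q - 6*r - 2*r² (x(Q, r) = Q - (57 + 2*r² + 6*r) = Q + (-57 - 6*r - 2*r²) = -57 + Q - 6*r - 2*r²)
l = -68 (l = -2 + ((-57 + 4 - 6*(-4) - 2*(-4)²) - 1*5) = -2 + ((-57 + 4 + 24 - 2*16) - 5) = -2 + ((-57 + 4 + 24 - 32) - 5) = -2 + (-61 - 5) = -2 - 66 = -68)
l³ = (-68)³ = -314432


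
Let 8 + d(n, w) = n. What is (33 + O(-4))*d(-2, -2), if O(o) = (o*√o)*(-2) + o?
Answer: -290 - 160*I ≈ -290.0 - 160.0*I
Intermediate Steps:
d(n, w) = -8 + n
O(o) = o - 2*o^(3/2) (O(o) = o^(3/2)*(-2) + o = -2*o^(3/2) + o = o - 2*o^(3/2))
(33 + O(-4))*d(-2, -2) = (33 + (-4 - (-16)*I))*(-8 - 2) = (33 + (-4 - (-16)*I))*(-10) = (33 + (-4 + 16*I))*(-10) = (29 + 16*I)*(-10) = -290 - 160*I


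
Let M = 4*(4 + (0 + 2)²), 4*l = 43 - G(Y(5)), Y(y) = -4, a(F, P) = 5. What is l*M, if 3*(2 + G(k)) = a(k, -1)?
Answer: 1040/3 ≈ 346.67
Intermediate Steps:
G(k) = -⅓ (G(k) = -2 + (⅓)*5 = -2 + 5/3 = -⅓)
l = 65/6 (l = (43 - 1*(-⅓))/4 = (43 + ⅓)/4 = (¼)*(130/3) = 65/6 ≈ 10.833)
M = 32 (M = 4*(4 + 2²) = 4*(4 + 4) = 4*8 = 32)
l*M = (65/6)*32 = 1040/3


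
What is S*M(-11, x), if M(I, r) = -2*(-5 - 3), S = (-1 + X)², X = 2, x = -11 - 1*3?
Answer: 16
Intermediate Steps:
x = -14 (x = -11 - 3 = -14)
S = 1 (S = (-1 + 2)² = 1² = 1)
M(I, r) = 16 (M(I, r) = -2*(-8) = 16)
S*M(-11, x) = 1*16 = 16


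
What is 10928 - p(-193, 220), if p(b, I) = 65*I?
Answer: -3372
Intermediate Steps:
10928 - p(-193, 220) = 10928 - 65*220 = 10928 - 1*14300 = 10928 - 14300 = -3372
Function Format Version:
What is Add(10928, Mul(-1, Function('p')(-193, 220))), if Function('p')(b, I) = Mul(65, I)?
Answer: -3372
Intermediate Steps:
Add(10928, Mul(-1, Function('p')(-193, 220))) = Add(10928, Mul(-1, Mul(65, 220))) = Add(10928, Mul(-1, 14300)) = Add(10928, -14300) = -3372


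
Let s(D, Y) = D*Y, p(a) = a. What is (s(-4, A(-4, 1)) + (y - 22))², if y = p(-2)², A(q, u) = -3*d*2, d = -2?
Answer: 4356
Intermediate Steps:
A(q, u) = 12 (A(q, u) = -3*(-2)*2 = 6*2 = 12)
y = 4 (y = (-2)² = 4)
(s(-4, A(-4, 1)) + (y - 22))² = (-4*12 + (4 - 22))² = (-48 - 18)² = (-66)² = 4356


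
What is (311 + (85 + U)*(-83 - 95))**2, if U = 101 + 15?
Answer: 1257908089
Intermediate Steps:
U = 116
(311 + (85 + U)*(-83 - 95))**2 = (311 + (85 + 116)*(-83 - 95))**2 = (311 + 201*(-178))**2 = (311 - 35778)**2 = (-35467)**2 = 1257908089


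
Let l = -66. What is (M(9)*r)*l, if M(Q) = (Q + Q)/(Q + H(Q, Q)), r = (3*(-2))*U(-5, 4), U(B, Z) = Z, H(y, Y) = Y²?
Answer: 1584/5 ≈ 316.80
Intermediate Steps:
r = -24 (r = (3*(-2))*4 = -6*4 = -24)
M(Q) = 2*Q/(Q + Q²) (M(Q) = (Q + Q)/(Q + Q²) = (2*Q)/(Q + Q²) = 2*Q/(Q + Q²))
(M(9)*r)*l = ((2/(1 + 9))*(-24))*(-66) = ((2/10)*(-24))*(-66) = ((2*(⅒))*(-24))*(-66) = ((⅕)*(-24))*(-66) = -24/5*(-66) = 1584/5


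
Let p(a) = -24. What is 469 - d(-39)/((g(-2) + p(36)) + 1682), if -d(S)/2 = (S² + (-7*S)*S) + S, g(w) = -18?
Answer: 75083/164 ≈ 457.82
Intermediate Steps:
d(S) = -2*S + 12*S² (d(S) = -2*((S² + (-7*S)*S) + S) = -2*((S² - 7*S²) + S) = -2*(-6*S² + S) = -2*(S - 6*S²) = -2*S + 12*S²)
469 - d(-39)/((g(-2) + p(36)) + 1682) = 469 - 2*(-39)*(-1 + 6*(-39))/((-18 - 24) + 1682) = 469 - 2*(-39)*(-1 - 234)/(-42 + 1682) = 469 - 2*(-39)*(-235)/1640 = 469 - 18330/1640 = 469 - 1*1833/164 = 469 - 1833/164 = 75083/164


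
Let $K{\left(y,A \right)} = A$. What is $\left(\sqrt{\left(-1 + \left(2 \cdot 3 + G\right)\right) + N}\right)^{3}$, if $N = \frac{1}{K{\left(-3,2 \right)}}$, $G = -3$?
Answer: $\frac{5 \sqrt{10}}{4} \approx 3.9528$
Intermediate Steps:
$N = \frac{1}{2} \approx 0.5$
$\left(\sqrt{\left(-1 + \left(2 \cdot 3 + G\right)\right) + N}\right)^{3} = \left(\sqrt{\left(-1 + \left(2 \cdot 3 - 3\right)\right) + \frac{1}{2}}\right)^{3} = \left(\sqrt{\left(-1 + \left(6 - 3\right)\right) + \frac{1}{2}}\right)^{3} = \left(\sqrt{\left(-1 + 3\right) + \frac{1}{2}}\right)^{3} = \left(\sqrt{2 + \frac{1}{2}}\right)^{3} = \left(\sqrt{\frac{5}{2}}\right)^{3} = \left(\frac{\sqrt{10}}{2}\right)^{3} = \frac{5 \sqrt{10}}{4}$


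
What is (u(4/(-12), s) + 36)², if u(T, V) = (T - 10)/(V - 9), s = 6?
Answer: 126025/81 ≈ 1555.9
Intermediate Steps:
u(T, V) = (-10 + T)/(-9 + V)
(u(4/(-12), s) + 36)² = ((-10 + 4/(-12))/(-9 + 6) + 36)² = ((-10 + 4*(-1/12))/(-3) + 36)² = (-(-10 - ⅓)/3 + 36)² = (-⅓*(-31/3) + 36)² = (31/9 + 36)² = (355/9)² = 126025/81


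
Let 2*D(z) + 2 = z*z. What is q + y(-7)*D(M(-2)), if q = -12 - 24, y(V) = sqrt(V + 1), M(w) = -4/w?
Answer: -36 + I*sqrt(6) ≈ -36.0 + 2.4495*I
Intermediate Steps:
y(V) = sqrt(1 + V)
D(z) = -1 + z**2/2 (D(z) = -1 + (z*z)/2 = -1 + z**2/2)
q = -36
q + y(-7)*D(M(-2)) = -36 + sqrt(1 - 7)*(-1 + (-4/(-2))**2/2) = -36 + sqrt(-6)*(-1 + (-4*(-1/2))**2/2) = -36 + (I*sqrt(6))*(-1 + (1/2)*2**2) = -36 + (I*sqrt(6))*(-1 + (1/2)*4) = -36 + (I*sqrt(6))*(-1 + 2) = -36 + (I*sqrt(6))*1 = -36 + I*sqrt(6)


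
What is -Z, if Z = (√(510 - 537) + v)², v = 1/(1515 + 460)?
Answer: 105316874/3900625 - 6*I*√3/1975 ≈ 27.0 - 0.0052619*I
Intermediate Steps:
v = 1/1975 ≈ 0.00050633
Z = (1/1975 + 3*I*√3)² (Z = (√(510 - 537) + 1/1975)² = (√(-27) + 1/1975)² = (3*I*√3 + 1/1975)² = (1/1975 + 3*I*√3)² ≈ -27.0 + 0.00526*I)
-Z = -(-105316874/3900625 + 6*I*√3/1975) = 105316874/3900625 - 6*I*√3/1975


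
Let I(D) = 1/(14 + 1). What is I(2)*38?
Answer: 38/15 ≈ 2.5333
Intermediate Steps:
I(D) = 1/15
I(2)*38 = (1/15)*38 = 38/15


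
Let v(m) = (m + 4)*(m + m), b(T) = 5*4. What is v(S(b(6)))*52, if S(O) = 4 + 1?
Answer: 4680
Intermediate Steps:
b(T) = 20
S(O) = 5
v(m) = 2*m*(4 + m) (v(m) = (4 + m)*(2*m) = 2*m*(4 + m))
v(S(b(6)))*52 = (2*5*(4 + 5))*52 = (2*5*9)*52 = 90*52 = 4680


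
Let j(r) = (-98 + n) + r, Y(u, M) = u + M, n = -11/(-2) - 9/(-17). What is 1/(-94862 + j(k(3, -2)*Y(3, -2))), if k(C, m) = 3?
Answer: -34/3228333 ≈ -1.0532e-5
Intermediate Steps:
n = 205/34 (n = -11*(-1/2) - 9*(-1/17) = 11/2 + 9/17 = 205/34 ≈ 6.0294)
Y(u, M) = M + u
j(r) = -3127/34 + r (j(r) = (-98 + 205/34) + r = -3127/34 + r)
1/(-94862 + j(k(3, -2)*Y(3, -2))) = 1/(-94862 + (-3127/34 + 3*(-2 + 3))) = 1/(-94862 + (-3127/34 + 3*1)) = 1/(-94862 + (-3127/34 + 3)) = 1/(-94862 - 3025/34) = 1/(-3228333/34) = -34/3228333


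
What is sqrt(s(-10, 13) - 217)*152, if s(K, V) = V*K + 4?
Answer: 1064*I*sqrt(7) ≈ 2815.1*I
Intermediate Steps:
s(K, V) = 4 + K*V (s(K, V) = K*V + 4 = 4 + K*V)
sqrt(s(-10, 13) - 217)*152 = sqrt((4 - 10*13) - 217)*152 = sqrt((4 - 130) - 217)*152 = sqrt(-126 - 217)*152 = sqrt(-343)*152 = (7*I*sqrt(7))*152 = 1064*I*sqrt(7)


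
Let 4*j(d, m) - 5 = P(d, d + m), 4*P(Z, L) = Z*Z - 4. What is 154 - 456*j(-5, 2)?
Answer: -2029/2 ≈ -1014.5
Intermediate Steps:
P(Z, L) = -1 + Z²/4 (P(Z, L) = (Z*Z - 4)/4 = (Z² - 4)/4 = (-4 + Z²)/4 = -1 + Z²/4)
j(d, m) = 1 + d²/16 (j(d, m) = 5/4 + (-1 + d²/4)/4 = 5/4 + (-¼ + d²/16) = 1 + d²/16)
154 - 456*j(-5, 2) = 154 - 456*(1 + (1/16)*(-5)²) = 154 - 456*(1 + (1/16)*25) = 154 - 456*(1 + 25/16) = 154 - 456*41/16 = 154 - 2337/2 = -2029/2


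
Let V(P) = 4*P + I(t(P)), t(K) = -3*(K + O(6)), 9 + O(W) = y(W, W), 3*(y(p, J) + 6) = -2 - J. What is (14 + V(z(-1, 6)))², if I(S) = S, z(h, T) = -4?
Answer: 3969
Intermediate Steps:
y(p, J) = -20/3 - J/3 (y(p, J) = -6 + (-2 - J)/3 = -6 + (-⅔ - J/3) = -20/3 - J/3)
O(W) = -47/3 - W/3 (O(W) = -9 + (-20/3 - W/3) = -47/3 - W/3)
t(K) = 53 - 3*K (t(K) = -3*(K + (-47/3 - ⅓*6)) = -3*(K + (-47/3 - 2)) = -3*(K - 53/3) = -3*(-53/3 + K) = 53 - 3*K)
V(P) = 53 + P (V(P) = 4*P + (53 - 3*P) = 53 + P)
(14 + V(z(-1, 6)))² = (14 + (53 - 4))² = (14 + 49)² = 63² = 3969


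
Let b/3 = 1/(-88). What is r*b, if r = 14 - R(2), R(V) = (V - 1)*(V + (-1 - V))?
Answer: -45/88 ≈ -0.51136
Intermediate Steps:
R(V) = 1 - V (R(V) = (-1 + V)*(-1) = 1 - V)
b = -3/88 (b = 3/(-88) = 3*(-1/88) = -3/88 ≈ -0.034091)
r = 15 (r = 14 - (1 - 1*2) = 14 - (1 - 2) = 14 - 1*(-1) = 14 + 1 = 15)
r*b = 15*(-3/88) = -45/88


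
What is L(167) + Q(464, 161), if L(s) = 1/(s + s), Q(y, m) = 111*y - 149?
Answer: 17152571/334 ≈ 51355.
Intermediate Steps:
Q(y, m) = -149 + 111*y
L(s) = 1/(2*s)
L(167) + Q(464, 161) = (½)/167 + (-149 + 111*464) = (½)*(1/167) + (-149 + 51504) = 1/334 + 51355 = 17152571/334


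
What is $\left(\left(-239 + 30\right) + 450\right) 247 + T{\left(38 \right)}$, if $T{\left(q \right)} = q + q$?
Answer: $59603$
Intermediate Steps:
$T{\left(q \right)} = 2 q$
$\left(\left(-239 + 30\right) + 450\right) 247 + T{\left(38 \right)} = \left(\left(-239 + 30\right) + 450\right) 247 + 2 \cdot 38 = \left(-209 + 450\right) 247 + 76 = 241 \cdot 247 + 76 = 59527 + 76 = 59603$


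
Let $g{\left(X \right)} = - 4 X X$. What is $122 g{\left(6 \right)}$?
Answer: $-17568$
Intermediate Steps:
$g{\left(X \right)} = - 4 X^{2}$
$122 g{\left(6 \right)} = 122 \left(- 4 \cdot 6^{2}\right) = 122 \left(\left(-4\right) 36\right) = 122 \left(-144\right) = -17568$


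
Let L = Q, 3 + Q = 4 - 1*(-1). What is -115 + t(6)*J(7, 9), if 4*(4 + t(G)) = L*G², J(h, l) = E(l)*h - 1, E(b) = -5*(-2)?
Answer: 851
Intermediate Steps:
E(b) = 10
J(h, l) = -1 + 10*h (J(h, l) = 10*h - 1 = -1 + 10*h)
Q = 2 (Q = -3 + (4 - 1*(-1)) = -3 + (4 + 1) = -3 + 5 = 2)
L = 2
t(G) = -4 + G²/2 (t(G) = -4 + (2*G²)/4 = -4 + G²/2)
-115 + t(6)*J(7, 9) = -115 + (-4 + (½)*6²)*(-1 + 10*7) = -115 + (-4 + (½)*36)*(-1 + 70) = -115 + (-4 + 18)*69 = -115 + 14*69 = -115 + 966 = 851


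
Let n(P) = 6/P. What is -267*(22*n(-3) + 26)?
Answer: 4806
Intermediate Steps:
-267*(22*n(-3) + 26) = -267*(22*(6/(-3)) + 26) = -267*(22*(6*(-1/3)) + 26) = -267*(22*(-2) + 26) = -267*(-44 + 26) = -267*(-18) = 4806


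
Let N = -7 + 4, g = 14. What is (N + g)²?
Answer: 121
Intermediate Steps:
N = -3
(N + g)² = (-3 + 14)² = 11² = 121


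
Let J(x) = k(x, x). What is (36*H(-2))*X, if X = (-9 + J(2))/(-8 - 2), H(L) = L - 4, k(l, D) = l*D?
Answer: -108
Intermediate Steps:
k(l, D) = D*l
J(x) = x² (J(x) = x*x = x²)
H(L) = -4 + L
X = ½ (X = (-9 + 2²)/(-8 - 2) = (-9 + 4)/(-10) = -5*(-⅒) = ½ ≈ 0.50000)
(36*H(-2))*X = (36*(-4 - 2))*(½) = (36*(-6))*(½) = -216*½ = -108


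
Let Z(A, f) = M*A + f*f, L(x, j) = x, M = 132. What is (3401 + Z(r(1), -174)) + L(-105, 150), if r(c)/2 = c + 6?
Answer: 35420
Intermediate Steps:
r(c) = 12 + 2*c (r(c) = 2*(c + 6) = 2*(6 + c) = 12 + 2*c)
Z(A, f) = f² + 132*A (Z(A, f) = 132*A + f*f = 132*A + f² = f² + 132*A)
(3401 + Z(r(1), -174)) + L(-105, 150) = (3401 + ((-174)² + 132*(12 + 2*1))) - 105 = (3401 + (30276 + 132*(12 + 2))) - 105 = (3401 + (30276 + 132*14)) - 105 = (3401 + (30276 + 1848)) - 105 = (3401 + 32124) - 105 = 35525 - 105 = 35420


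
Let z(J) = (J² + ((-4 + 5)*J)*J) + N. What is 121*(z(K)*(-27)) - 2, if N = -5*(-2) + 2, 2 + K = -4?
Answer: -274430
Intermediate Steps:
K = -6 (K = -2 - 4 = -6)
N = 12 (N = 10 + 2 = 12)
z(J) = 12 + 2*J² (z(J) = (J² + ((-4 + 5)*J)*J) + 12 = (J² + (1*J)*J) + 12 = (J² + J*J) + 12 = (J² + J²) + 12 = 2*J² + 12 = 12 + 2*J²)
121*(z(K)*(-27)) - 2 = 121*((12 + 2*(-6)²)*(-27)) - 2 = 121*((12 + 2*36)*(-27)) - 2 = 121*((12 + 72)*(-27)) - 2 = 121*(84*(-27)) - 2 = 121*(-2268) - 2 = -274428 - 2 = -274430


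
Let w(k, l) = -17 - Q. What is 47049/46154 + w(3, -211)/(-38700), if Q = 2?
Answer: 910836613/893079900 ≈ 1.0199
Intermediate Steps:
w(k, l) = -19 (w(k, l) = -17 - 1*2 = -17 - 2 = -19)
47049/46154 + w(3, -211)/(-38700) = 47049/46154 - 19/(-38700) = 47049*(1/46154) - 19*(-1/38700) = 47049/46154 + 19/38700 = 910836613/893079900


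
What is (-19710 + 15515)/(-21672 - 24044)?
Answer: 4195/45716 ≈ 0.091762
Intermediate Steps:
(-19710 + 15515)/(-21672 - 24044) = -4195/(-45716) = -4195*(-1/45716) = 4195/45716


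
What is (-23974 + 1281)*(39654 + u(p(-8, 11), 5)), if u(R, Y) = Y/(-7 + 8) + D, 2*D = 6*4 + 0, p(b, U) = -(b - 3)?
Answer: -900254003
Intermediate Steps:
p(b, U) = 3 - b (p(b, U) = -(-3 + b) = 3 - b)
D = 12 (D = (6*4 + 0)/2 = (24 + 0)/2 = (½)*24 = 12)
u(R, Y) = 12 + Y (u(R, Y) = Y/(-7 + 8) + 12 = Y/1 + 12 = 1*Y + 12 = Y + 12 = 12 + Y)
(-23974 + 1281)*(39654 + u(p(-8, 11), 5)) = (-23974 + 1281)*(39654 + (12 + 5)) = -22693*(39654 + 17) = -22693*39671 = -900254003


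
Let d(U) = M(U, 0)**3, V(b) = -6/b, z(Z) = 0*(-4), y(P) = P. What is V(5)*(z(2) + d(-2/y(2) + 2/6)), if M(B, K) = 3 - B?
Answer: -2662/45 ≈ -59.156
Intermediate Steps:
z(Z) = 0
d(U) = (3 - U)**3
V(5)*(z(2) + d(-2/y(2) + 2/6)) = (-6/5)*(0 - (-3 + (-2/2 + 2/6))**3) = (-6*1/5)*(0 - (-3 + (-2*1/2 + 2*(1/6)))**3) = -6*(0 - (-3 + (-1 + 1/3))**3)/5 = -6*(0 - (-3 - 2/3)**3)/5 = -6*(0 - (-11/3)**3)/5 = -6*(0 - 1*(-1331/27))/5 = -6*(0 + 1331/27)/5 = -6/5*1331/27 = -2662/45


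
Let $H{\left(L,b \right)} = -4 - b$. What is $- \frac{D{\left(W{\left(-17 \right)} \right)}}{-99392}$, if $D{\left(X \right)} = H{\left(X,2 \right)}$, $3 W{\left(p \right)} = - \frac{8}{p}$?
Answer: $- \frac{3}{49696} \approx -6.0367 \cdot 10^{-5}$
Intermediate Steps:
$W{\left(p \right)} = - \frac{8}{3 p}$ ($W{\left(p \right)} = \frac{\left(-8\right) \frac{1}{p}}{3} = - \frac{8}{3 p}$)
$D{\left(X \right)} = -6$ ($D{\left(X \right)} = -4 - 2 = -6$)
$- \frac{D{\left(W{\left(-17 \right)} \right)}}{-99392} = - \frac{-6}{-99392} = - \frac{\left(-6\right) \left(-1\right)}{99392} = \left(-1\right) \frac{3}{49696} = - \frac{3}{49696}$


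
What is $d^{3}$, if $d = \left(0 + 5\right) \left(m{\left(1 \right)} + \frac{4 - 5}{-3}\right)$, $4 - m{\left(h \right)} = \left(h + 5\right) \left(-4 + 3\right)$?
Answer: $\frac{3723875}{27} \approx 1.3792 \cdot 10^{5}$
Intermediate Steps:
$m{\left(h \right)} = 9 + h$ ($m{\left(h \right)} = 4 - \left(h + 5\right) \left(-4 + 3\right) = 4 - \left(5 + h\right) \left(-1\right) = 4 - \left(-5 - h\right) = 4 + \left(5 + h\right) = 9 + h$)
$d = \frac{155}{3}$ ($d = \left(0 + 5\right) \left(\left(9 + 1\right) + \frac{4 - 5}{-3}\right) = 5 \left(10 - - \frac{1}{3}\right) = 5 \left(10 + \frac{1}{3}\right) = 5 \cdot \frac{31}{3} = \frac{155}{3} \approx 51.667$)
$d^{3} = \left(\frac{155}{3}\right)^{3} = \frac{3723875}{27}$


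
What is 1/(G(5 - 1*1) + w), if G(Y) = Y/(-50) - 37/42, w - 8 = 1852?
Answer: 1050/1951991 ≈ 0.00053791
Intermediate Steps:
w = 1860 (w = 8 + 1852 = 1860)
G(Y) = -37/42 - Y/50 (G(Y) = Y*(-1/50) - 37*1/42 = -Y/50 - 37/42 = -37/42 - Y/50)
1/(G(5 - 1*1) + w) = 1/((-37/42 - (5 - 1*1)/50) + 1860) = 1/((-37/42 - (5 - 1)/50) + 1860) = 1/((-37/42 - 1/50*4) + 1860) = 1/((-37/42 - 2/25) + 1860) = 1/(-1009/1050 + 1860) = 1/(1951991/1050) = 1050/1951991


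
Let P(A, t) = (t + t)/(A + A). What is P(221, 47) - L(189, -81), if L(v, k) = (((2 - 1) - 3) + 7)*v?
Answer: -208798/221 ≈ -944.79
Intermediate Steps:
L(v, k) = 5*v (L(v, k) = ((1 - 3) + 7)*v = (-2 + 7)*v = 5*v)
P(A, t) = t/A (P(A, t) = (2*t)/((2*A)) = (2*t)*(1/(2*A)) = t/A)
P(221, 47) - L(189, -81) = 47/221 - 5*189 = 47*(1/221) - 1*945 = 47/221 - 945 = -208798/221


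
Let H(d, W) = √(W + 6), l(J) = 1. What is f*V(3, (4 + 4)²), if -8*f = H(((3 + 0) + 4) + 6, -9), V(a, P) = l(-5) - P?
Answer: 63*I*√3/8 ≈ 13.64*I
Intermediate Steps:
H(d, W) = √(6 + W)
V(a, P) = 1 - P
f = -I*√3/8 (f = -√(6 - 9)/8 = -I*√3/8 ≈ -0.21651*I)
f*V(3, (4 + 4)²) = (-I*√3/8)*(1 - (4 + 4)²) = (-I*√3/8)*(1 - 1*8²) = (-I*√3/8)*(1 - 1*64) = (-I*√3/8)*(1 - 64) = -I*√3/8*(-63) = 63*I*√3/8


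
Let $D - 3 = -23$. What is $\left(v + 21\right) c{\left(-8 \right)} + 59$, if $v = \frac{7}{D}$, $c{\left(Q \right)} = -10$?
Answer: $- \frac{295}{2} \approx -147.5$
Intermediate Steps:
$D = -20$ ($D = 3 - 23 = -20$)
$v = - \frac{7}{20}$ ($v = \frac{7}{-20} = 7 \left(- \frac{1}{20}\right) = - \frac{7}{20} \approx -0.35$)
$\left(v + 21\right) c{\left(-8 \right)} + 59 = \left(- \frac{7}{20} + 21\right) \left(-10\right) + 59 = \frac{413}{20} \left(-10\right) + 59 = - \frac{413}{2} + 59 = - \frac{295}{2}$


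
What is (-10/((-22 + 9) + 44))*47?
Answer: -470/31 ≈ -15.161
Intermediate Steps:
(-10/((-22 + 9) + 44))*47 = (-10/(-13 + 44))*47 = (-10/31)*47 = ((1/31)*(-10))*47 = -10/31*47 = -470/31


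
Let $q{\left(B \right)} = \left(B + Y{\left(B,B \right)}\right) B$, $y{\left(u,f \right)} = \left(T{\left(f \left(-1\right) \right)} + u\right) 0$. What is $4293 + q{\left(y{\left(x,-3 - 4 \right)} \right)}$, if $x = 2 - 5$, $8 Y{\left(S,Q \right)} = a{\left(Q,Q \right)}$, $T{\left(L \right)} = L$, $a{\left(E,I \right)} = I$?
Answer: $4293$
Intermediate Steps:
$Y{\left(S,Q \right)} = \frac{Q}{8}$
$x = -3$
$y{\left(u,f \right)} = 0$ ($y{\left(u,f \right)} = \left(f \left(-1\right) + u\right) 0 = \left(- f + u\right) 0 = \left(u - f\right) 0 = 0$)
$q{\left(B \right)} = \frac{9 B^{2}}{8}$ ($q{\left(B \right)} = \left(B + \frac{B}{8}\right) B = \frac{9 B}{8} B = \frac{9 B^{2}}{8}$)
$4293 + q{\left(y{\left(x,-3 - 4 \right)} \right)} = 4293 + \frac{9 \cdot 0^{2}}{8} = 4293 + \frac{9}{8} \cdot 0 = 4293 + 0 = 4293$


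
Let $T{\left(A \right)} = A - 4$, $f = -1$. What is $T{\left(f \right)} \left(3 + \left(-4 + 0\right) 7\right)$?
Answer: $125$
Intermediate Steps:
$T{\left(A \right)} = -4 + A$ ($T{\left(A \right)} = A - 4 = -4 + A$)
$T{\left(f \right)} \left(3 + \left(-4 + 0\right) 7\right) = \left(-4 - 1\right) \left(3 + \left(-4 + 0\right) 7\right) = - 5 \left(3 - 28\right) = \left(-5\right) \left(-25\right) = 125$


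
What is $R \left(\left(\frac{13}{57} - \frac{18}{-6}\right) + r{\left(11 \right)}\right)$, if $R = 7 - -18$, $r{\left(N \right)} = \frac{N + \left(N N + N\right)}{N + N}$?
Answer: $\frac{27725}{114} \approx 243.2$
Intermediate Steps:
$r{\left(N \right)} = \frac{N^{2} + 2 N}{2 N}$ ($r{\left(N \right)} = \frac{N + \left(N^{2} + N\right)}{2 N} = \left(N + \left(N + N^{2}\right)\right) \frac{1}{2 N} = \left(N^{2} + 2 N\right) \frac{1}{2 N} = \frac{N^{2} + 2 N}{2 N}$)
$R = 25$ ($R = 7 + 18 = 25$)
$R \left(\left(\frac{13}{57} - \frac{18}{-6}\right) + r{\left(11 \right)}\right) = 25 \left(\left(\frac{13}{57} - \frac{18}{-6}\right) + \left(1 + \frac{1}{2} \cdot 11\right)\right) = 25 \left(\left(13 \cdot \frac{1}{57} - -3\right) + \left(1 + \frac{11}{2}\right)\right) = 25 \left(\left(\frac{13}{57} + 3\right) + \frac{13}{2}\right) = 25 \left(\frac{184}{57} + \frac{13}{2}\right) = 25 \cdot \frac{1109}{114} = \frac{27725}{114}$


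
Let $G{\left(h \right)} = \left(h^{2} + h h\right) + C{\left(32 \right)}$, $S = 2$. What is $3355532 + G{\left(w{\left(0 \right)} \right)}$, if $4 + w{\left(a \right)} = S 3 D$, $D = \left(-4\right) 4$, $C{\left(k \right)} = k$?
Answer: $3375564$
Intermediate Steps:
$D = -16$
$w{\left(a \right)} = -100$ ($w{\left(a \right)} = -4 + 2 \cdot 3 \left(-16\right) = -4 + 6 \left(-16\right) = -4 - 96 = -100$)
$G{\left(h \right)} = 32 + 2 h^{2}$ ($G{\left(h \right)} = \left(h^{2} + h h\right) + 32 = \left(h^{2} + h^{2}\right) + 32 = 2 h^{2} + 32 = 32 + 2 h^{2}$)
$3355532 + G{\left(w{\left(0 \right)} \right)} = 3355532 + \left(32 + 2 \left(-100\right)^{2}\right) = 3355532 + \left(32 + 2 \cdot 10000\right) = 3355532 + \left(32 + 20000\right) = 3355532 + 20032 = 3375564$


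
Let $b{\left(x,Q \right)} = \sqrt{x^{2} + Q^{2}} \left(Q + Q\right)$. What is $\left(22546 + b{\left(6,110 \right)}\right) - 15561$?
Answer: $6985 + 440 \sqrt{3034} \approx 31221.0$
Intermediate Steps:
$b{\left(x,Q \right)} = 2 Q \sqrt{Q^{2} + x^{2}}$ ($b{\left(x,Q \right)} = \sqrt{Q^{2} + x^{2}} \cdot 2 Q = 2 Q \sqrt{Q^{2} + x^{2}}$)
$\left(22546 + b{\left(6,110 \right)}\right) - 15561 = \left(22546 + 2 \cdot 110 \sqrt{110^{2} + 6^{2}}\right) - 15561 = \left(22546 + 2 \cdot 110 \sqrt{12100 + 36}\right) - 15561 = \left(22546 + 2 \cdot 110 \sqrt{12136}\right) - 15561 = \left(22546 + 2 \cdot 110 \cdot 2 \sqrt{3034}\right) - 15561 = \left(22546 + 440 \sqrt{3034}\right) - 15561 = 6985 + 440 \sqrt{3034}$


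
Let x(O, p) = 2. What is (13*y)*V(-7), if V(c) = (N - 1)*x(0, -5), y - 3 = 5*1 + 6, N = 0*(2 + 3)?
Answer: -364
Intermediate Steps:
N = 0 (N = 0*5 = 0)
y = 14 (y = 3 + (5*1 + 6) = 3 + (5 + 6) = 3 + 11 = 14)
V(c) = -2 (V(c) = (0 - 1)*2 = -1*2 = -2)
(13*y)*V(-7) = (13*14)*(-2) = 182*(-2) = -364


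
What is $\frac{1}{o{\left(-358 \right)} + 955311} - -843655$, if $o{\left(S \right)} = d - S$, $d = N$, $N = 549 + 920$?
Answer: $\frac{807494259391}{957138} \approx 8.4366 \cdot 10^{5}$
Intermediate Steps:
$N = 1469$
$d = 1469$
$o{\left(S \right)} = 1469 - S$
$\frac{1}{o{\left(-358 \right)} + 955311} - -843655 = \frac{1}{\left(1469 - -358\right) + 955311} - -843655 = \frac{1}{\left(1469 + 358\right) + 955311} + 843655 = \frac{1}{1827 + 955311} + 843655 = \frac{1}{957138} + 843655 = \frac{807494259391}{957138}$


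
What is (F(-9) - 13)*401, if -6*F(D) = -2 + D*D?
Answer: -62957/6 ≈ -10493.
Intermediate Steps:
F(D) = ⅓ - D²/6 (F(D) = -(-2 + D*D)/6 = -(-2 + D²)/6 = ⅓ - D²/6)
(F(-9) - 13)*401 = ((⅓ - ⅙*(-9)²) - 13)*401 = ((⅓ - ⅙*81) - 13)*401 = ((⅓ - 27/2) - 13)*401 = (-79/6 - 13)*401 = -157/6*401 = -62957/6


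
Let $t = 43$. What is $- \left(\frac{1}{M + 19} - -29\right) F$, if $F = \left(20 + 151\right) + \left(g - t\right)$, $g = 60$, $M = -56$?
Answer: $- \frac{201536}{37} \approx -5446.9$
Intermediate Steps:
$F = 188$ ($F = \left(20 + 151\right) + \left(60 - 43\right) = 171 + \left(60 - 43\right) = 171 + 17 = 188$)
$- \left(\frac{1}{M + 19} - -29\right) F = - \left(\frac{1}{-56 + 19} - -29\right) 188 = - \left(\frac{1}{-37} + 29\right) 188 = - \left(- \frac{1}{37} + 29\right) 188 = - \frac{1072 \cdot 188}{37} = \left(-1\right) \frac{201536}{37} = - \frac{201536}{37}$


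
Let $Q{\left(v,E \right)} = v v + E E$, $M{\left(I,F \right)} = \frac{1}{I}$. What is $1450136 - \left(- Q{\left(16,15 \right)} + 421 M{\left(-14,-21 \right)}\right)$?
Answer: $\frac{20309059}{14} \approx 1.4506 \cdot 10^{6}$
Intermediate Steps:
$Q{\left(v,E \right)} = E^{2} + v^{2}$ ($Q{\left(v,E \right)} = v^{2} + E^{2} = E^{2} + v^{2}$)
$1450136 - \left(- Q{\left(16,15 \right)} + 421 M{\left(-14,-21 \right)}\right) = 1450136 + \left(\left(15^{2} + 16^{2}\right) - \frac{421}{-14}\right) = 1450136 + \left(\left(225 + 256\right) - - \frac{421}{14}\right) = 1450136 + \left(481 + \frac{421}{14}\right) = 1450136 + \frac{7155}{14} = \frac{20309059}{14}$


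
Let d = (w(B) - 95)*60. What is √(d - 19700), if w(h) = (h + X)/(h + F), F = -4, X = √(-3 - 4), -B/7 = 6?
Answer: √(-13407620 - 690*I*√7)/23 ≈ 0.010838 - 159.2*I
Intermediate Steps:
B = -42 (B = -7*6 = -42)
X = I*√7 (X = √(-7) = I*√7 ≈ 2.6458*I)
w(h) = (h + I*√7)/(-4 + h) (w(h) = (h + I*√7)/(h - 4) = (h + I*√7)/(-4 + h))
d = -129840/23 - 30*I*√7/23 (d = ((-42 + I*√7)/(-4 - 42) - 95)*60 = ((-42 + I*√7)/(-46) - 95)*60 = (-(-42 + I*√7)/46 - 95)*60 = ((21/23 - I*√7/46) - 95)*60 = (-2164/23 - I*√7/46)*60 = -129840/23 - 30*I*√7/23 ≈ -5645.2 - 3.451*I)
√(d - 19700) = √((-129840/23 - 30*I*√7/23) - 19700) = √(-582940/23 - 30*I*√7/23)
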